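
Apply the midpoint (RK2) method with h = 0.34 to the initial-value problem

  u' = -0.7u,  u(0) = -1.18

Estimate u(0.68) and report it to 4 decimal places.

-0.7370

Midpoint: k1 = f(t_n, u_n); k2 = f(t_n + h/2, u_n + (h/2)·k1); u_{n+1} = u_n + h·k2.
t=0.000000, u=-1.180000:
  k1 = f(0.000000, -1.180000) = 0.826000
  k2 = f(0.170000, -1.039580) = 0.727706
  u ← -1.180000 + 0.34·0.727706 = -0.932580
t=0.340000, u=-0.932580:
  k1 = f(0.340000, -0.932580) = 0.652806
  k2 = f(0.510000, -0.821603) = 0.575122
  u ← -0.932580 + 0.34·0.575122 = -0.737038
u(0.68) ≈ -0.7370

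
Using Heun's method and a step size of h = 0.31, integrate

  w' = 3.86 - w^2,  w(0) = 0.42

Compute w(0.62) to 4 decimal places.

1.5892

Heun: k1 = f(x_n, w_n); k2 = f(x_n + h, w_n + h·k1); w_{n+1} = w_n + (h/2)·(k1 + k2).
x=0.000000, w=0.420000:
  k1 = f(0.000000, 0.420000) = 3.683600
  k2 = f(0.310000, 1.561916) = 1.420418
  w ← 0.420000 + (0.31/2)·(3.683600 + 1.420418) = 1.211123
x=0.310000, w=1.211123:
  k1 = f(0.310000, 1.211123) = 2.393181
  k2 = f(0.620000, 1.953009) = 0.045755
  w ← 1.211123 + (0.31/2)·(2.393181 + 0.045755) = 1.589158
w(0.62) ≈ 1.5892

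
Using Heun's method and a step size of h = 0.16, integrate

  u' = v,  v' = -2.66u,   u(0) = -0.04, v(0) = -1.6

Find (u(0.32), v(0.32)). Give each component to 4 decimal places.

-0.5292, -1.3511

Heun on (u,v): k1 = f(s_n, state_n); k2 = f(s_n + h, state_n + h·k1); state_{n+1} = state_n + (h/2)·(k1 + k2).
0.000000: (-0.040000, -1.600000)
  k1 = (-1.600000, 0.106400)
  predictor → (-0.296000, -1.582976)
  k2 = (-1.582976, 0.787360)
  → (-0.294638, -1.528499)
0.160000: (-0.294638, -1.528499)
  k1 = (-1.528499, 0.783737)
  predictor → (-0.539198, -1.403101)
  k2 = (-1.403101, 1.434267)
  → (-0.529166, -1.351059)
(u(0.32), v(0.32)) ≈ (-0.5292, -1.3511)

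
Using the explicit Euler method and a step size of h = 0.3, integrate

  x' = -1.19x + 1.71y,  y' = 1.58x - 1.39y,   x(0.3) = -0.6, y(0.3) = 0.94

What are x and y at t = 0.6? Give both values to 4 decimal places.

0.0964, 0.2636

Euler on (x,y): x_{n+1} = x_n + h·x', y_{n+1} = y_n + h·y'.
0.300000: (-0.600000, 0.940000); f=(2.321400, -2.254600) → (0.096420, 0.263620)
(x(0.6), y(0.6)) ≈ (0.0964, 0.2636)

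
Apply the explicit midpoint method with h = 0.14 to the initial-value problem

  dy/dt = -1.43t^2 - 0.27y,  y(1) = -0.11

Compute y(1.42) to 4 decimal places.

-0.9434

Midpoint: k1 = f(t_n, y_n); k2 = f(t_n + h/2, y_n + (h/2)·k1); y_{n+1} = y_n + h·k2.
t=1.000000, y=-0.110000:
  k1 = f(1.000000, -0.110000) = -1.400300
  k2 = f(1.070000, -0.208021) = -1.581041
  y ← -0.110000 + 0.14·(-1.581041) = -0.331346
t=1.140000, y=-0.331346:
  k1 = f(1.140000, -0.331346) = -1.768965
  k2 = f(1.210000, -0.455173) = -1.970766
  y ← -0.331346 + 0.14·(-1.970766) = -0.607253
t=1.280000, y=-0.607253:
  k1 = f(1.280000, -0.607253) = -2.178954
  k2 = f(1.350000, -0.759780) = -2.401034
  y ← -0.607253 + 0.14·(-2.401034) = -0.943398
y(1.42) ≈ -0.9434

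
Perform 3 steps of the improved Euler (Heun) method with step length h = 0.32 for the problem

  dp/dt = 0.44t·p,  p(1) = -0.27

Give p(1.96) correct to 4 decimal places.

-0.5021

Heun: k1 = f(t_n, p_n); k2 = f(t_n + h, p_n + h·k1); p_{n+1} = p_n + (h/2)·(k1 + k2).
t=1.000000, p=-0.270000:
  k1 = f(1.000000, -0.270000) = -0.118800
  k2 = f(1.320000, -0.308016) = -0.178896
  p ← -0.270000 + (0.32/2)·(-0.118800 + (-0.178896)) = -0.317631
t=1.320000, p=-0.317631:
  k1 = f(1.320000, -0.317631) = -0.184480
  k2 = f(1.640000, -0.376665) = -0.271801
  p ← -0.317631 + (0.32/2)·(-0.184480 + (-0.271801)) = -0.390636
t=1.640000, p=-0.390636:
  k1 = f(1.640000, -0.390636) = -0.281883
  k2 = f(1.960000, -0.480839) = -0.414676
  p ← -0.390636 + (0.32/2)·(-0.281883 + (-0.414676)) = -0.502086
p(1.96) ≈ -0.5021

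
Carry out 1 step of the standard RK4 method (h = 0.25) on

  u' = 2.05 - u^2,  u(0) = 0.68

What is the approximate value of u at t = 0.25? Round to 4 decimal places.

RK4: k1 = f(t_n, u_n); k2 = f(t_n + h/2, u_n + (h/2)·k1); k3 = f(t_n + h/2, u_n + (h/2)·k2); k4 = f(t_n + h, u_n + h·k3); u_{n+1} = u_n + (h/6)·(k1 + 2k2 + 2k3 + k4).
t=0.000000, u=0.680000:
  k1 = f(0.000000, 0.680000) = 1.587600
  k2 = f(0.125000, 0.878450) = 1.278326
  k3 = f(0.125000, 0.839791) = 1.344752
  k4 = f(0.250000, 1.016188) = 1.017362
  u ← 0.680000 + (0.25/6)·(k1 + 2k2 + 2k3 + k4) = 1.007130
u(0.25) ≈ 1.0071

1.0071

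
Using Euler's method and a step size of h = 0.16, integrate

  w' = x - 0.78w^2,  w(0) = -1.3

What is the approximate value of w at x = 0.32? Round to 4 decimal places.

-1.7702

Euler: w_{n+1} = w_n + h·f(x_n, w_n).
x=0.000000, w=-1.300000: f=-1.318200 → w ← -1.300000 + 0.16·(-1.318200) = -1.510912
x=0.160000, w=-1.510912: f=-1.620627 → w ← -1.510912 + 0.16·(-1.620627) = -1.770212
w(0.32) ≈ -1.7702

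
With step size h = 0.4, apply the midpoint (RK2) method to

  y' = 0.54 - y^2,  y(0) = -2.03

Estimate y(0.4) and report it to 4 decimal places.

-4.8306

Midpoint: k1 = f(t_n, y_n); k2 = f(t_n + h/2, y_n + (h/2)·k1); y_{n+1} = y_n + h·k2.
t=0.000000, y=-2.030000:
  k1 = f(0.000000, -2.030000) = -3.580900
  k2 = f(0.200000, -2.746180) = -7.001505
  y ← -2.030000 + 0.4·(-7.001505) = -4.830602
y(0.4) ≈ -4.8306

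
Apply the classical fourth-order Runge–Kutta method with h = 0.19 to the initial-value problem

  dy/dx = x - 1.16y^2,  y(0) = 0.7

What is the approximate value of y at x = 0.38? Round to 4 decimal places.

0.5961

RK4: k1 = f(x_n, y_n); k2 = f(x_n + h/2, y_n + (h/2)·k1); k3 = f(x_n + h/2, y_n + (h/2)·k2); k4 = f(x_n + h, y_n + h·k3); y_{n+1} = y_n + (h/6)·(k1 + 2k2 + 2k3 + k4).
x=0.000000, y=0.700000:
  k1 = f(0.000000, 0.700000) = -0.568400
  k2 = f(0.095000, 0.646002) = -0.389090
  k3 = f(0.095000, 0.663036) = -0.414956
  k4 = f(0.190000, 0.621158) = -0.257572
  y ← 0.700000 + (0.19/6)·(k1 + 2k2 + 2k3 + k4) = 0.622921
x=0.190000, y=0.622921:
  k1 = f(0.190000, 0.622921) = -0.260116
  k2 = f(0.285000, 0.598210) = -0.130112
  k3 = f(0.285000, 0.610561) = -0.147430
  k4 = f(0.380000, 0.594910) = -0.030544
  y ← 0.622921 + (0.19/6)·(k1 + 2k2 + 2k3 + k4) = 0.596139
y(0.38) ≈ 0.5961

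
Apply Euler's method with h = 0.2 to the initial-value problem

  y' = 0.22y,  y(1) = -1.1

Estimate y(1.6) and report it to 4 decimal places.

Euler: y_{n+1} = y_n + h·f(s_n, y_n).
s=1.000000, y=-1.100000: f=-0.242000 → y ← -1.100000 + 0.2·(-0.242000) = -1.148400
s=1.200000, y=-1.148400: f=-0.252648 → y ← -1.148400 + 0.2·(-0.252648) = -1.198930
s=1.400000, y=-1.198930: f=-0.263765 → y ← -1.198930 + 0.2·(-0.263765) = -1.251683
y(1.6) ≈ -1.2517

-1.2517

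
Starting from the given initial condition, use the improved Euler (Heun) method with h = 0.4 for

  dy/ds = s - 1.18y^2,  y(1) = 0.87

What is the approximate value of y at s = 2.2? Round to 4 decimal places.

1.2524

Heun: k1 = f(s_n, y_n); k2 = f(s_n + h, y_n + h·k1); y_{n+1} = y_n + (h/2)·(k1 + k2).
s=1.000000, y=0.870000:
  k1 = f(1.000000, 0.870000) = 0.106858
  k2 = f(1.400000, 0.912743) = 0.416942
  y ← 0.870000 + (0.4/2)·(0.106858 + 0.416942) = 0.974760
s=1.400000, y=0.974760:
  k1 = f(1.400000, 0.974760) = 0.278815
  k2 = f(1.800000, 1.086286) = 0.407580
  y ← 0.974760 + (0.4/2)·(0.278815 + 0.407580) = 1.112039
s=1.800000, y=1.112039:
  k1 = f(1.800000, 1.112039) = 0.340776
  k2 = f(2.200000, 1.248349) = 0.361116
  y ← 1.112039 + (0.4/2)·(0.340776 + 0.361116) = 1.252417
y(2.2) ≈ 1.2524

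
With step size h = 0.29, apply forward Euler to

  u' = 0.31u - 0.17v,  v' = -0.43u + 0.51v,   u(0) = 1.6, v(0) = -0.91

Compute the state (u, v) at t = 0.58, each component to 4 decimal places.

Euler on (u,v): u_{n+1} = u_n + h·u', v_{n+1} = v_n + h·v'.
0.000000: (1.600000, -0.910000); f=(0.650700, -1.152100) → (1.788703, -1.244109)
0.290000: (1.788703, -1.244109); f=(0.765996, -1.403638) → (2.010842, -1.651164)
(u(0.58), v(0.58)) ≈ (2.0108, -1.6512)

2.0108, -1.6512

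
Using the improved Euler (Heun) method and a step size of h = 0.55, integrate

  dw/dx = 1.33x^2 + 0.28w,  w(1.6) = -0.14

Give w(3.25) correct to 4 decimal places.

15.8682

Heun: k1 = f(x_n, w_n); k2 = f(x_n + h, w_n + h·k1); w_{n+1} = w_n + (h/2)·(k1 + k2).
x=1.600000, w=-0.140000:
  k1 = f(1.600000, -0.140000) = 3.365600
  k2 = f(2.150000, 1.711080) = 6.627027
  w ← -0.140000 + (0.55/2)·(3.365600 + 6.627027) = 2.607973
x=2.150000, w=2.607973:
  k1 = f(2.150000, 2.607973) = 6.878157
  k2 = f(2.700000, 6.390959) = 11.485169
  w ← 2.607973 + (0.55/2)·(6.878157 + 11.485169) = 7.657887
x=2.700000, w=7.657887:
  k1 = f(2.700000, 7.657887) = 11.839908
  k2 = f(3.250000, 14.169837) = 18.015679
  w ← 7.657887 + (0.55/2)·(11.839908 + 18.015679) = 15.868174
w(3.25) ≈ 15.8682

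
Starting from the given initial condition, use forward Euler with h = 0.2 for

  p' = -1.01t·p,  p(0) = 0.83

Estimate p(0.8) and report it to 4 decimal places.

Euler: p_{n+1} = p_n + h·f(t_n, p_n).
t=0.000000, p=0.830000: f=0.000000 → p ← 0.830000 + 0.2·0.000000 = 0.830000
t=0.200000, p=0.830000: f=-0.167660 → p ← 0.830000 + 0.2·(-0.167660) = 0.796468
t=0.400000, p=0.796468: f=-0.321773 → p ← 0.796468 + 0.2·(-0.321773) = 0.732113
t=0.600000, p=0.732113: f=-0.443661 → p ← 0.732113 + 0.2·(-0.443661) = 0.643381
p(0.8) ≈ 0.6434

0.6434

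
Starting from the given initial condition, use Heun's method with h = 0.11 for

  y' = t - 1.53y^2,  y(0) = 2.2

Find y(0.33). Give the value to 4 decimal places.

Heun: k1 = f(t_n, y_n); k2 = f(t_n + h, y_n + h·k1); y_{n+1} = y_n + (h/2)·(k1 + k2).
t=0.000000, y=2.200000:
  k1 = f(0.000000, 2.200000) = -7.405200
  k2 = f(0.110000, 1.385428) = -2.826698
  y ← 2.200000 + (0.11/2)·(-7.405200 + (-2.826698)) = 1.637246
t=0.110000, y=1.637246:
  k1 = f(0.110000, 1.637246) = -3.991277
  k2 = f(0.220000, 1.198205) = -1.976614
  y ← 1.637246 + (0.11/2)·(-3.991277 + (-1.976614)) = 1.309012
t=0.220000, y=1.309012:
  k1 = f(0.220000, 1.309012) = -2.401672
  k2 = f(0.330000, 1.044828) = -1.340247
  y ← 1.309012 + (0.11/2)·(-2.401672 + (-1.340247)) = 1.103206
y(0.33) ≈ 1.1032

1.1032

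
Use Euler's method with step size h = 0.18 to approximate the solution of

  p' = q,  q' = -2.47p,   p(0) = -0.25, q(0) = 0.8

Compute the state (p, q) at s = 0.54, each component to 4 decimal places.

0.2305, 0.9325

Euler on (p,q): p_{n+1} = p_n + h·p', q_{n+1} = q_n + h·q'.
0.000000: (-0.250000, 0.800000); f=(0.800000, 0.617500) → (-0.106000, 0.911150)
0.180000: (-0.106000, 0.911150); f=(0.911150, 0.261820) → (0.058007, 0.958278)
0.360000: (0.058007, 0.958278); f=(0.958278, -0.143277) → (0.230497, 0.932488)
(p(0.54), q(0.54)) ≈ (0.2305, 0.9325)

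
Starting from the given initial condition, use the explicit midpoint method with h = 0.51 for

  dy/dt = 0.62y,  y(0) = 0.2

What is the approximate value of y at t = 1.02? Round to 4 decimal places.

Midpoint: k1 = f(t_n, y_n); k2 = f(t_n + h/2, y_n + (h/2)·k1); y_{n+1} = y_n + h·k2.
t=0.000000, y=0.200000:
  k1 = f(0.000000, 0.200000) = 0.124000
  k2 = f(0.255000, 0.231620) = 0.143604
  y ← 0.200000 + 0.51·0.143604 = 0.273238
t=0.510000, y=0.273238:
  k1 = f(0.510000, 0.273238) = 0.169408
  k2 = f(0.765000, 0.316437) = 0.196191
  y ← 0.273238 + 0.51·0.196191 = 0.373296
y(1.02) ≈ 0.3733

0.3733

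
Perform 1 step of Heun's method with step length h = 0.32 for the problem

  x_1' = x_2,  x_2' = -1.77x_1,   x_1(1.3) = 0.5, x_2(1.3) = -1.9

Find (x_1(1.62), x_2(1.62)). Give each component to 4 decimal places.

Heun on (x_1,x_2): k1 = f(t_n, state_n); k2 = f(t_n + h, state_n + h·k1); state_{n+1} = state_n + (h/2)·(k1 + k2).
1.300000: (0.500000, -1.900000)
  k1 = (-1.900000, -0.885000)
  predictor → (-0.108000, -2.183200)
  k2 = (-2.183200, 0.191160)
  → (-0.153312, -2.011014)
(x_1(1.62), x_2(1.62)) ≈ (-0.1533, -2.0110)

-0.1533, -2.0110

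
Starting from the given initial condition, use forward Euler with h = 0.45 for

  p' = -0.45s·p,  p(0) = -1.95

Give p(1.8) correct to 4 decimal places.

-1.0531

Euler: p_{n+1} = p_n + h·f(s_n, p_n).
s=0.000000, p=-1.950000: f=0.000000 → p ← -1.950000 + 0.45·0.000000 = -1.950000
s=0.450000, p=-1.950000: f=0.394875 → p ← -1.950000 + 0.45·0.394875 = -1.772306
s=0.900000, p=-1.772306: f=0.717784 → p ← -1.772306 + 0.45·0.717784 = -1.449303
s=1.350000, p=-1.449303: f=0.880452 → p ← -1.449303 + 0.45·0.880452 = -1.053100
p(1.8) ≈ -1.0531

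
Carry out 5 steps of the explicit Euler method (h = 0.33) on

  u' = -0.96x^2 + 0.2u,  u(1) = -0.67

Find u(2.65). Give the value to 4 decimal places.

Euler: u_{n+1} = u_n + h·f(x_n, u_n).
x=1.000000, u=-0.670000: f=-1.094000 → u ← -0.670000 + 0.33·(-1.094000) = -1.031020
x=1.330000, u=-1.031020: f=-1.904348 → u ← -1.031020 + 0.33·(-1.904348) = -1.659455
x=1.660000, u=-1.659455: f=-2.977267 → u ← -1.659455 + 0.33·(-2.977267) = -2.641953
x=1.990000, u=-2.641953: f=-4.330087 → u ← -2.641953 + 0.33·(-4.330087) = -4.070882
x=2.320000, u=-4.070882: f=-5.981280 → u ← -4.070882 + 0.33·(-5.981280) = -6.044704
u(2.65) ≈ -6.0447

-6.0447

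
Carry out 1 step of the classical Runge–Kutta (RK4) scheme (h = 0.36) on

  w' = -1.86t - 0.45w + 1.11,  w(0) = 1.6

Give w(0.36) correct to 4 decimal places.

1.6153

RK4: k1 = f(t_n, w_n); k2 = f(t_n + h/2, w_n + (h/2)·k1); k3 = f(t_n + h/2, w_n + (h/2)·k2); k4 = f(t_n + h, w_n + h·k3); w_{n+1} = w_n + (h/6)·(k1 + 2k2 + 2k3 + k4).
t=0.000000, w=1.600000:
  k1 = f(0.000000, 1.600000) = 0.390000
  k2 = f(0.180000, 1.670200) = 0.023610
  k3 = f(0.180000, 1.604250) = 0.053288
  k4 = f(0.360000, 1.619184) = -0.288233
  w ← 1.600000 + (0.36/6)·(k1 + 2k2 + 2k3 + k4) = 1.615334
w(0.36) ≈ 1.6153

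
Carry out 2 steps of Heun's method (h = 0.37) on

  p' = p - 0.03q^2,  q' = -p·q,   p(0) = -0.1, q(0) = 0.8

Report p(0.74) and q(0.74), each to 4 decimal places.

Heun on (p,q): k1 = f(s_n, state_n); k2 = f(s_n + h, state_n + h·k1); state_{n+1} = state_n + (h/2)·(k1 + k2).
0.000000: (-0.100000, 0.800000)
  k1 = (-0.119200, 0.080000)
  predictor → (-0.144104, 0.829600)
  k2 = (-0.164751, 0.119549)
  → (-0.152531, 0.836917)
0.370000: (-0.152531, 0.836917)
  k1 = (-0.173544, 0.127656)
  predictor → (-0.216742, 0.884149)
  k2 = (-0.240194, 0.191632)
  → (-0.229072, 0.895985)
(p(0.74), q(0.74)) ≈ (-0.2291, 0.8960)

-0.2291, 0.8960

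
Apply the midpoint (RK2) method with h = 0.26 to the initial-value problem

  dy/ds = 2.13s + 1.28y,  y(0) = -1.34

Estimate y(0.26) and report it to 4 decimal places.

-1.7882

Midpoint: k1 = f(s_n, y_n); k2 = f(s_n + h/2, y_n + (h/2)·k1); y_{n+1} = y_n + h·k2.
s=0.000000, y=-1.340000:
  k1 = f(0.000000, -1.340000) = -1.715200
  k2 = f(0.130000, -1.562976) = -1.723709
  y ← -1.340000 + 0.26·(-1.723709) = -1.788164
y(0.26) ≈ -1.7882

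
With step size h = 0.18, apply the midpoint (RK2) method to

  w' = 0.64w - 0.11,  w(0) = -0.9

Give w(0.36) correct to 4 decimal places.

Midpoint: k1 = f(t_n, w_n); k2 = f(t_n + h/2, w_n + (h/2)·k1); w_{n+1} = w_n + h·k2.
t=0.000000, w=-0.900000:
  k1 = f(0.000000, -0.900000) = -0.686000
  k2 = f(0.090000, -0.961740) = -0.725514
  w ← -0.900000 + 0.18·(-0.725514) = -1.030592
t=0.180000, w=-1.030592:
  k1 = f(0.180000, -1.030592) = -0.769579
  k2 = f(0.270000, -1.099855) = -0.813907
  w ← -1.030592 + 0.18·(-0.813907) = -1.177096
w(0.36) ≈ -1.1771

-1.1771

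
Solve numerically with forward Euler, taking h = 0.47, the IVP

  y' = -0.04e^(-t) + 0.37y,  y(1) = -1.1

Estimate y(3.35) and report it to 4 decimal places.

Euler: y_{n+1} = y_n + h·f(t_n, y_n).
t=1.000000, y=-1.100000: f=-0.421715 → y ← -1.100000 + 0.47·(-0.421715) = -1.298206
t=1.470000, y=-1.298206: f=-0.489533 → y ← -1.298206 + 0.47·(-0.489533) = -1.528287
t=1.940000, y=-1.528287: f=-0.571214 → y ← -1.528287 + 0.47·(-0.571214) = -1.796757
t=2.410000, y=-1.796757: f=-0.668393 → y ← -1.796757 + 0.47·(-0.668393) = -2.110902
t=2.880000, y=-2.110902: f=-0.783279 → y ← -2.110902 + 0.47·(-0.783279) = -2.479043
y(3.35) ≈ -2.4790

-2.4790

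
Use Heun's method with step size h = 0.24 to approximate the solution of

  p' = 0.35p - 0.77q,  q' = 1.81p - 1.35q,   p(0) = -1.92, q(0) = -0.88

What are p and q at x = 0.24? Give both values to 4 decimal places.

Heun on (p,q): k1 = f(x_n, state_n); k2 = f(x_n + h, state_n + h·k1); state_{n+1} = state_n + (h/2)·(k1 + k2).
0.000000: (-1.920000, -0.880000)
  k1 = (0.005600, -2.287200)
  predictor → (-1.918656, -1.428928)
  k2 = (0.428745, -1.543715)
  → (-1.867879, -1.339710)
(p(0.24), q(0.24)) ≈ (-1.8679, -1.3397)

-1.8679, -1.3397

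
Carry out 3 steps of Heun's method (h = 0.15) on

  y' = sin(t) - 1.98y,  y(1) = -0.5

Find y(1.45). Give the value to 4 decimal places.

Heun: k1 = f(t_n, y_n); k2 = f(t_n + h, y_n + h·k1); y_{n+1} = y_n + (h/2)·(k1 + k2).
t=1.000000, y=-0.500000:
  k1 = f(1.000000, -0.500000) = 1.831471
  k2 = f(1.150000, -0.225279) = 1.358817
  y ← -0.500000 + (0.15/2)·(1.831471 + 1.358817) = -0.260728
t=1.150000, y=-0.260728:
  k1 = f(1.150000, -0.260728) = 1.429006
  k2 = f(1.300000, -0.046377) = 1.055386
  y ← -0.260728 + (0.15/2)·(1.429006 + 1.055386) = -0.074399
t=1.300000, y=-0.074399:
  k1 = f(1.300000, -0.074399) = 1.110868
  k2 = f(1.450000, 0.092231) = 0.810095
  y ← -0.074399 + (0.15/2)·(1.110868 + 0.810095) = 0.069673
y(1.45) ≈ 0.0697

0.0697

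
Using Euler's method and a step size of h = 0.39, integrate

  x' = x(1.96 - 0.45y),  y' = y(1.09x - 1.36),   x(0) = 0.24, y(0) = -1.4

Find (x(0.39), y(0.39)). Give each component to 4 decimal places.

0.4824, -0.8003

Euler on (x,y): x_{n+1} = x_n + h·x', y_{n+1} = y_n + h·y'.
0.000000: (0.240000, -1.400000); f=(0.621600, 1.537760) → (0.482424, -0.800274)
(x(0.39), y(0.39)) ≈ (0.4824, -0.8003)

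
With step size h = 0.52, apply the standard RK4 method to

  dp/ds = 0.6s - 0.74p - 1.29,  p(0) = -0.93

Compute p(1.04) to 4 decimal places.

RK4: k1 = f(s_n, p_n); k2 = f(s_n + h/2, p_n + (h/2)·k1); k3 = f(s_n + h/2, p_n + (h/2)·k2); k4 = f(s_n + h, p_n + h·k3); p_{n+1} = p_n + (h/6)·(k1 + 2k2 + 2k3 + k4).
s=0.000000, p=-0.930000:
  k1 = f(0.000000, -0.930000) = -0.601800
  k2 = f(0.260000, -1.086468) = -0.330014
  k3 = f(0.260000, -1.015804) = -0.382305
  k4 = f(0.520000, -1.128799) = -0.142689
  p ← -0.930000 + (0.52/6)·(k1 + 2k2 + 2k3 + k4) = -1.117991
s=0.520000, p=-1.117991:
  k1 = f(0.520000, -1.117991) = -0.150687
  k2 = f(0.780000, -1.157170) = 0.034305
  k3 = f(0.780000, -1.109072) = -0.001287
  k4 = f(1.040000, -1.118660) = 0.161809
  p ← -1.117991 + (0.52/6)·(k1 + 2k2 + 2k3 + k4) = -1.111304
p(1.04) ≈ -1.1113

-1.1113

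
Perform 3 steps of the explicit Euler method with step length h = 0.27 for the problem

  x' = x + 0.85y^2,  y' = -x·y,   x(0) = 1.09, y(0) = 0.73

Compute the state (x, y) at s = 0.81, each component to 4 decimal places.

Euler on (x,y): x_{n+1} = x_n + h·x', y_{n+1} = y_n + h·y'.
0.000000: (1.090000, 0.730000); f=(1.542965, -0.795700) → (1.506601, 0.515161)
0.270000: (1.506601, 0.515161); f=(1.732183, -0.776142) → (1.974290, 0.305603)
0.540000: (1.974290, 0.305603); f=(2.053674, -0.603348) → (2.528782, 0.142699)
(x(0.81), y(0.81)) ≈ (2.5288, 0.1427)

2.5288, 0.1427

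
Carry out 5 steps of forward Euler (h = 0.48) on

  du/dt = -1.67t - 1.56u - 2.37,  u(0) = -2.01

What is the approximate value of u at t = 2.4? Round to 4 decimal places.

Euler: u_{n+1} = u_n + h·f(t_n, u_n).
t=0.000000, u=-2.010000: f=0.765600 → u ← -2.010000 + 0.48·0.765600 = -1.642512
t=0.480000, u=-1.642512: f=-0.609281 → u ← -1.642512 + 0.48·(-0.609281) = -1.934967
t=0.960000, u=-1.934967: f=-0.954651 → u ← -1.934967 + 0.48·(-0.954651) = -2.393200
t=1.440000, u=-2.393200: f=-1.041408 → u ← -2.393200 + 0.48·(-1.041408) = -2.893076
t=1.920000, u=-2.893076: f=-1.063202 → u ← -2.893076 + 0.48·(-1.063202) = -3.403413
u(2.4) ≈ -3.4034

-3.4034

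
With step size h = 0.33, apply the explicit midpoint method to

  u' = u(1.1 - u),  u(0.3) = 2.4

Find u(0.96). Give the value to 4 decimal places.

1.6080

Midpoint: k1 = f(t_n, u_n); k2 = f(t_n + h/2, u_n + (h/2)·k1); u_{n+1} = u_n + h·k2.
t=0.300000, u=2.400000:
  k1 = f(0.300000, 2.400000) = -3.120000
  k2 = f(0.465000, 1.885200) = -1.480259
  u ← 2.400000 + 0.33·(-1.480259) = 1.911515
t=0.630000, u=1.911515:
  k1 = f(0.630000, 1.911515) = -1.551222
  k2 = f(0.795000, 1.655563) = -0.919769
  u ← 1.911515 + 0.33·(-0.919769) = 1.607991
u(0.96) ≈ 1.6080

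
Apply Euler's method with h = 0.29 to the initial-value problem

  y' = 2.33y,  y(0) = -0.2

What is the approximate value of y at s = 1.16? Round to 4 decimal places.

-1.5769

Euler: y_{n+1} = y_n + h·f(s_n, y_n).
s=0.000000, y=-0.200000: f=-0.466000 → y ← -0.200000 + 0.29·(-0.466000) = -0.335140
s=0.290000, y=-0.335140: f=-0.780876 → y ← -0.335140 + 0.29·(-0.780876) = -0.561594
s=0.580000, y=-0.561594: f=-1.308514 → y ← -0.561594 + 0.29·(-1.308514) = -0.941063
s=0.870000, y=-0.941063: f=-2.192677 → y ← -0.941063 + 0.29·(-2.192677) = -1.576940
y(1.16) ≈ -1.5769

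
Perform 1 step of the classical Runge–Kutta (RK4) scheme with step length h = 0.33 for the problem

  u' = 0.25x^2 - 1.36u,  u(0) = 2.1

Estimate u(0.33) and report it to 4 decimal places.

RK4: k1 = f(x_n, u_n); k2 = f(x_n + h/2, u_n + (h/2)·k1); k3 = f(x_n + h/2, u_n + (h/2)·k2); k4 = f(x_n + h, u_n + h·k3); u_{n+1} = u_n + (h/6)·(k1 + 2k2 + 2k3 + k4).
x=0.000000, u=2.100000:
  k1 = f(0.000000, 2.100000) = -2.856000
  k2 = f(0.165000, 1.628760) = -2.208307
  k3 = f(0.165000, 1.735629) = -2.353650
  k4 = f(0.330000, 1.323296) = -1.772457
  u ← 2.100000 + (0.33/6)·(k1 + 2k2 + 2k3 + k4) = 1.343620
u(0.33) ≈ 1.3436

1.3436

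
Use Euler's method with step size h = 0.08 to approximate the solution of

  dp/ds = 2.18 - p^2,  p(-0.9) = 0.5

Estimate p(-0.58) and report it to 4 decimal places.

1.0254

Euler: p_{n+1} = p_n + h·f(s_n, p_n).
s=-0.900000, p=0.500000: f=1.930000 → p ← 0.500000 + 0.08·1.930000 = 0.654400
s=-0.820000, p=0.654400: f=1.751761 → p ← 0.654400 + 0.08·1.751761 = 0.794541
s=-0.740000, p=0.794541: f=1.548705 → p ← 0.794541 + 0.08·1.548705 = 0.918437
s=-0.660000, p=0.918437: f=1.336473 → p ← 0.918437 + 0.08·1.336473 = 1.025355
p(-0.58) ≈ 1.0254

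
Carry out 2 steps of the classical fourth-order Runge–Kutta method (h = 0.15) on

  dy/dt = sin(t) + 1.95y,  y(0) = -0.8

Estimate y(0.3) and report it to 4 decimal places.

-1.3811

RK4: k1 = f(t_n, y_n); k2 = f(t_n + h/2, y_n + (h/2)·k1); k3 = f(t_n + h/2, y_n + (h/2)·k2); k4 = f(t_n + h, y_n + h·k3); y_{n+1} = y_n + (h/6)·(k1 + 2k2 + 2k3 + k4).
t=0.000000, y=-0.800000:
  k1 = f(0.000000, -0.800000) = -1.560000
  k2 = f(0.075000, -0.917000) = -1.713220
  k3 = f(0.075000, -0.928492) = -1.735629
  k4 = f(0.150000, -1.060344) = -1.918233
  y ← -0.800000 + (0.15/6)·(k1 + 2k2 + 2k3 + k4) = -1.059398
t=0.150000, y=-1.059398:
  k1 = f(0.150000, -1.059398) = -1.916389
  k2 = f(0.225000, -1.203127) = -2.122992
  k3 = f(0.225000, -1.218623) = -2.153208
  k4 = f(0.300000, -1.382379) = -2.400120
  y ← -1.059398 + (0.15/6)·(k1 + 2k2 + 2k3 + k4) = -1.381121
y(0.3) ≈ -1.3811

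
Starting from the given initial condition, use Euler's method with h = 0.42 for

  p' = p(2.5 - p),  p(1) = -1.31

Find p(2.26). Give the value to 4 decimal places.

Euler: p_{n+1} = p_n + h·f(x_n, p_n).
x=1.000000, p=-1.310000: f=-4.991100 → p ← -1.310000 + 0.42·(-4.991100) = -3.406262
x=1.420000, p=-3.406262: f=-20.118276 → p ← -3.406262 + 0.42·(-20.118276) = -11.855938
x=1.840000, p=-11.855938: f=-170.203107 → p ← -11.855938 + 0.42·(-170.203107) = -83.341243
p(2.26) ≈ -83.3412

-83.3412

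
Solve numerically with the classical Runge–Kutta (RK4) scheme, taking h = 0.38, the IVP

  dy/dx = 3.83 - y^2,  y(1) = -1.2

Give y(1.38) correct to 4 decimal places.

RK4: k1 = f(x_n, y_n); k2 = f(x_n + h/2, y_n + (h/2)·k1); k3 = f(x_n + h/2, y_n + (h/2)·k2); k4 = f(x_n + h, y_n + h·k3); y_{n+1} = y_n + (h/6)·(k1 + 2k2 + 2k3 + k4).
x=1.000000, y=-1.200000:
  k1 = f(1.000000, -1.200000) = 2.390000
  k2 = f(1.190000, -0.745900) = 3.273633
  k3 = f(1.190000, -0.578010) = 3.495905
  k4 = f(1.380000, 0.128444) = 3.813502
  y ← -1.200000 + (0.38/6)·(k1 + 2k2 + 2k3 + k4) = 0.050363
y(1.38) ≈ 0.0504

0.0504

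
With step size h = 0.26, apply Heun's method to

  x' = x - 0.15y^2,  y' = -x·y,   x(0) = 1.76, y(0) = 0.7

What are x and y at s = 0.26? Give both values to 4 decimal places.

2.2622, 0.4313

Heun on (x,y): k1 = f(s_n, state_n); k2 = f(s_n + h, state_n + h·k1); state_{n+1} = state_n + (h/2)·(k1 + k2).
0.000000: (1.760000, 0.700000)
  k1 = (1.686500, -1.232000)
  predictor → (2.198490, 0.379680)
  k2 = (2.176866, -0.834723)
  → (2.262238, 0.431326)
(x(0.26), y(0.26)) ≈ (2.2622, 0.4313)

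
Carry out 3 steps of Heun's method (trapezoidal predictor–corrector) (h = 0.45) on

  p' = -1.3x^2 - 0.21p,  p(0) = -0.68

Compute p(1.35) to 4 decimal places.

Heun: k1 = f(x_n, p_n); k2 = f(x_n + h, p_n + h·k1); p_{n+1} = p_n + (h/2)·(k1 + k2).
x=0.000000, p=-0.680000:
  k1 = f(0.000000, -0.680000) = 0.142800
  k2 = f(0.450000, -0.615740) = -0.133945
  p ← -0.680000 + (0.45/2)·(0.142800 + (-0.133945)) = -0.678008
x=0.450000, p=-0.678008:
  k1 = f(0.450000, -0.678008) = -0.120868
  k2 = f(0.900000, -0.732398) = -0.899196
  p ← -0.678008 + (0.45/2)·(-0.120868 + (-0.899196)) = -0.907522
x=0.900000, p=-0.907522:
  k1 = f(0.900000, -0.907522) = -0.862420
  k2 = f(1.350000, -1.295611) = -2.097172
  p ← -0.907522 + (0.45/2)·(-0.862420 + (-2.097172)) = -1.573430
p(1.35) ≈ -1.5734

-1.5734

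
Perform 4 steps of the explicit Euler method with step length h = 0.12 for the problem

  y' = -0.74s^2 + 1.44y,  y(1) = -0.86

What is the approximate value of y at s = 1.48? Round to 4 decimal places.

-2.2479

Euler: y_{n+1} = y_n + h·f(s_n, y_n).
s=1.000000, y=-0.860000: f=-1.978400 → y ← -0.860000 + 0.12·(-1.978400) = -1.097408
s=1.120000, y=-1.097408: f=-2.508524 → y ← -1.097408 + 0.12·(-2.508524) = -1.398431
s=1.240000, y=-1.398431: f=-3.151564 → y ← -1.398431 + 0.12·(-3.151564) = -1.776619
s=1.360000, y=-1.776619: f=-3.927035 → y ← -1.776619 + 0.12·(-3.927035) = -2.247863
y(1.48) ≈ -2.2479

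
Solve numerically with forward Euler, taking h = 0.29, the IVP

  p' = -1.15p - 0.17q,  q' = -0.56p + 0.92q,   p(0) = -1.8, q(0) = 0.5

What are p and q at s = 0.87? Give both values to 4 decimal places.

-0.6419, 1.8774

Euler on (p,q): p_{n+1} = p_n + h·p', q_{n+1} = q_n + h·q'.
0.000000: (-1.800000, 0.500000); f=(1.985000, 1.468000) → (-1.224350, 0.925720)
0.290000: (-1.224350, 0.925720); f=(1.250630, 1.537298) → (-0.861667, 1.371537)
0.580000: (-0.861667, 1.371537); f=(0.757756, 1.744347) → (-0.641918, 1.877397)
(p(0.87), q(0.87)) ≈ (-0.6419, 1.8774)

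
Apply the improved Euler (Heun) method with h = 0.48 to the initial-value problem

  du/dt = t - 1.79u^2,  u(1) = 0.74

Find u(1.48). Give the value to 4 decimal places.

Heun: k1 = f(t_n, u_n); k2 = f(t_n + h, u_n + h·k1); u_{n+1} = u_n + (h/2)·(k1 + k2).
t=1.000000, u=0.740000:
  k1 = f(1.000000, 0.740000) = 0.019796
  k2 = f(1.480000, 0.749502) = 0.474461
  u ← 0.740000 + (0.48/2)·(0.019796 + 0.474461) = 0.858622
u(1.48) ≈ 0.8586

0.8586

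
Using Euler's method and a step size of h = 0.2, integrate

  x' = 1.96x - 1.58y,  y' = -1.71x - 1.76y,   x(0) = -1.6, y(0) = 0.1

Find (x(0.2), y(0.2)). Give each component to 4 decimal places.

-2.2588, 0.6120

Euler on (x,y): x_{n+1} = x_n + h·x', y_{n+1} = y_n + h·y'.
0.000000: (-1.600000, 0.100000); f=(-3.294000, 2.560000) → (-2.258800, 0.612000)
(x(0.2), y(0.2)) ≈ (-2.2588, 0.6120)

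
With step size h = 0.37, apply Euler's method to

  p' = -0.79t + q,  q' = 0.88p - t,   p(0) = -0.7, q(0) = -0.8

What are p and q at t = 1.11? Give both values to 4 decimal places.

Euler on (p,q): p_{n+1} = p_n + h·p', q_{n+1} = q_n + h·q'.
0.000000: (-0.700000, -0.800000); f=(-0.800000, -0.616000) → (-0.996000, -1.027920)
0.370000: (-0.996000, -1.027920); f=(-1.320220, -1.246480) → (-1.484481, -1.489118)
0.740000: (-1.484481, -1.489118); f=(-2.073718, -2.046344) → (-2.251757, -2.246265)
(p(1.11), q(1.11)) ≈ (-2.2518, -2.2463)

-2.2518, -2.2463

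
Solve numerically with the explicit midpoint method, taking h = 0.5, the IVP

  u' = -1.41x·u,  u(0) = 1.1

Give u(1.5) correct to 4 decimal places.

Midpoint: k1 = f(x_n, u_n); k2 = f(x_n + h/2, u_n + (h/2)·k1); u_{n+1} = u_n + h·k2.
x=0.000000, u=1.100000:
  k1 = f(0.000000, 1.100000) = 0.000000
  k2 = f(0.250000, 1.100000) = -0.387750
  u ← 1.100000 + 0.5·(-0.387750) = 0.906125
x=0.500000, u=0.906125:
  k1 = f(0.500000, 0.906125) = -0.638818
  k2 = f(0.750000, 0.746420) = -0.789340
  u ← 0.906125 + 0.5·(-0.789340) = 0.511455
x=1.000000, u=0.511455:
  k1 = f(1.000000, 0.511455) = -0.721152
  k2 = f(1.250000, 0.331167) = -0.583682
  u ← 0.511455 + 0.5·(-0.583682) = 0.219614
u(1.5) ≈ 0.2196

0.2196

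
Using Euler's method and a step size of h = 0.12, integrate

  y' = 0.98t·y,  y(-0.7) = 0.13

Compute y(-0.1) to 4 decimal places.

Euler: y_{n+1} = y_n + h·f(t_n, y_n).
t=-0.700000, y=0.130000: f=-0.089180 → y ← 0.130000 + 0.12·(-0.089180) = 0.119298
t=-0.580000, y=0.119298: f=-0.067809 → y ← 0.119298 + 0.12·(-0.067809) = 0.111161
t=-0.460000, y=0.111161: f=-0.050112 → y ← 0.111161 + 0.12·(-0.050112) = 0.105148
t=-0.340000, y=0.105148: f=-0.035035 → y ← 0.105148 + 0.12·(-0.035035) = 0.100944
t=-0.220000, y=0.100944: f=-0.021763 → y ← 0.100944 + 0.12·(-0.021763) = 0.098332
y(-0.1) ≈ 0.0983

0.0983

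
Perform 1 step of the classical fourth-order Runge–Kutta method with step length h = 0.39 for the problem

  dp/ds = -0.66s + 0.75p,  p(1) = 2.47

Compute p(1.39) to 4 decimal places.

2.9548

RK4: k1 = f(s_n, p_n); k2 = f(s_n + h/2, p_n + (h/2)·k1); k3 = f(s_n + h/2, p_n + (h/2)·k2); k4 = f(s_n + h, p_n + h·k3); p_{n+1} = p_n + (h/6)·(k1 + 2k2 + 2k3 + k4).
s=1.000000, p=2.470000:
  k1 = f(1.000000, 2.470000) = 1.192500
  k2 = f(1.195000, 2.702538) = 1.238203
  k3 = f(1.195000, 2.711450) = 1.244887
  k4 = f(1.390000, 2.955506) = 1.299230
  p ← 2.470000 + (0.39/6)·(k1 + 2k2 + 2k3 + k4) = 2.954764
p(1.39) ≈ 2.9548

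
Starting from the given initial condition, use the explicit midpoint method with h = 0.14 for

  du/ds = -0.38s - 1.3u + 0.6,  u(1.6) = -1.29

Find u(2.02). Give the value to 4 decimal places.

Midpoint: k1 = f(s_n, u_n); k2 = f(s_n + h/2, u_n + (h/2)·k1); u_{n+1} = u_n + h·k2.
s=1.600000, u=-1.290000:
  k1 = f(1.600000, -1.290000) = 1.669000
  k2 = f(1.670000, -1.173170) = 1.490521
  u ← -1.290000 + 0.14·1.490521 = -1.081327
s=1.740000, u=-1.081327:
  k1 = f(1.740000, -1.081327) = 1.344525
  k2 = f(1.810000, -0.987210) = 1.195573
  u ← -1.081327 + 0.14·1.195573 = -0.913947
s=1.880000, u=-0.913947:
  k1 = f(1.880000, -0.913947) = 1.073731
  k2 = f(1.950000, -0.838786) = 0.949421
  u ← -0.913947 + 0.14·0.949421 = -0.781028
u(2.02) ≈ -0.7810

-0.7810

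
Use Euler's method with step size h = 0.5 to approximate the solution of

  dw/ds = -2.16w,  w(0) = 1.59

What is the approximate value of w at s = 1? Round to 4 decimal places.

Euler: w_{n+1} = w_n + h·f(s_n, w_n).
s=0.000000, w=1.590000: f=-3.434400 → w ← 1.590000 + 0.5·(-3.434400) = -0.127200
s=0.500000, w=-0.127200: f=0.274752 → w ← -0.127200 + 0.5·0.274752 = 0.010176
w(1) ≈ 0.0102

0.0102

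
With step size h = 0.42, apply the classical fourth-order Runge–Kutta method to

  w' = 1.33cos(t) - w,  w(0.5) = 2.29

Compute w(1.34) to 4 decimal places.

1.3985

RK4: k1 = f(t_n, w_n); k2 = f(t_n + h/2, w_n + (h/2)·k1); k3 = f(t_n + h/2, w_n + (h/2)·k2); k4 = f(t_n + h, w_n + h·k3); w_{n+1} = w_n + (h/6)·(k1 + 2k2 + 2k3 + k4).
t=0.500000, w=2.290000:
  k1 = f(0.500000, 2.290000) = -1.122815
  k2 = f(0.710000, 2.054209) = -1.045588
  k3 = f(0.710000, 2.070427) = -1.061805
  k4 = f(0.920000, 1.844042) = -1.038301
  w ← 2.290000 + (0.42/6)·(k1 + 2k2 + 2k3 + k4) = 1.843687
t=0.920000, w=1.843687:
  k1 = f(0.920000, 1.843687) = -1.037946
  k2 = f(1.130000, 1.625718) = -1.058261
  k3 = f(1.130000, 1.621452) = -1.053995
  k4 = f(1.340000, 1.401009) = -1.096768
  w ← 1.843687 + (0.42/6)·(k1 + 2k2 + 2k3 + k4) = 1.398541
w(1.34) ≈ 1.3985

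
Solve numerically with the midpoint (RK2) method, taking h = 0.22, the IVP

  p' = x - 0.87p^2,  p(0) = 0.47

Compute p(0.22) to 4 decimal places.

Midpoint: k1 = f(x_n, p_n); k2 = f(x_n + h/2, p_n + (h/2)·k1); p_{n+1} = p_n + h·k2.
x=0.000000, p=0.470000:
  k1 = f(0.000000, 0.470000) = -0.192183
  k2 = f(0.110000, 0.448860) = -0.065283
  p ← 0.470000 + 0.22·(-0.065283) = 0.455638
p(0.22) ≈ 0.4556

0.4556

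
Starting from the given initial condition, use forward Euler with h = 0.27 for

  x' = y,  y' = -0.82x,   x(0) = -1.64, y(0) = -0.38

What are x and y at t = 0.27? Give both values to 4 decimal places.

-1.7426, -0.0169

Euler on (x,y): x_{n+1} = x_n + h·x', y_{n+1} = y_n + h·y'.
0.000000: (-1.640000, -0.380000); f=(-0.380000, 1.344800) → (-1.742600, -0.016904)
(x(0.27), y(0.27)) ≈ (-1.7426, -0.0169)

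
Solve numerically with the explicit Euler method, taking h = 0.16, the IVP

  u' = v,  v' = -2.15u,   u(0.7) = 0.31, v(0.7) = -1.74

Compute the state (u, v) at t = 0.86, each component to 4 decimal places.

Euler on (u,v): u_{n+1} = u_n + h·u', v_{n+1} = v_n + h·v'.
0.700000: (0.310000, -1.740000); f=(-1.740000, -0.666500) → (0.031600, -1.846640)
(u(0.86), v(0.86)) ≈ (0.0316, -1.8466)

0.0316, -1.8466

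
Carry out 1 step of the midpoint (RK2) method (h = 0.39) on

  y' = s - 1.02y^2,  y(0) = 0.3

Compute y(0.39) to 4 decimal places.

0.3444

Midpoint: k1 = f(s_n, y_n); k2 = f(s_n + h/2, y_n + (h/2)·k1); y_{n+1} = y_n + h·k2.
s=0.000000, y=0.300000:
  k1 = f(0.000000, 0.300000) = -0.091800
  k2 = f(0.195000, 0.282099) = 0.113829
  y ← 0.300000 + 0.39·0.113829 = 0.344393
y(0.39) ≈ 0.3444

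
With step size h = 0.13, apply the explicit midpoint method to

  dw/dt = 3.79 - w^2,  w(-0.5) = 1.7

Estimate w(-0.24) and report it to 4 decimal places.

Midpoint: k1 = f(t_n, w_n); k2 = f(t_n + h/2, w_n + (h/2)·k1); w_{n+1} = w_n + h·k2.
t=-0.500000, w=1.700000:
  k1 = f(-0.500000, 1.700000) = 0.900000
  k2 = f(-0.435000, 1.758500) = 0.697678
  w ← 1.700000 + 0.13·0.697678 = 1.790698
t=-0.370000, w=1.790698:
  k1 = f(-0.370000, 1.790698) = 0.583400
  k2 = f(-0.305000, 1.828619) = 0.446152
  w ← 1.790698 + 0.13·0.446152 = 1.848698
w(-0.24) ≈ 1.8487

1.8487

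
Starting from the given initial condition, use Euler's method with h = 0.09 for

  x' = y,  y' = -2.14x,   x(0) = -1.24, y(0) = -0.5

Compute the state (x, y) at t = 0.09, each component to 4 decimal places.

-1.2850, -0.2612

Euler on (x,y): x_{n+1} = x_n + h·x', y_{n+1} = y_n + h·y'.
0.000000: (-1.240000, -0.500000); f=(-0.500000, 2.653600) → (-1.285000, -0.261176)
(x(0.09), y(0.09)) ≈ (-1.2850, -0.2612)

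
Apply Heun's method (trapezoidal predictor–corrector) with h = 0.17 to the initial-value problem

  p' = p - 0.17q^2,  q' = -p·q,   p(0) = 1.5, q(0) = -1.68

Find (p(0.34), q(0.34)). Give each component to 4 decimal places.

Heun on (p,q): k1 = f(t_n, state_n); k2 = f(t_n + h, state_n + h·k1); state_{n+1} = state_n + (h/2)·(k1 + k2).
0.000000: (1.500000, -1.680000)
  k1 = (1.020192, 2.520000)
  predictor → (1.673433, -1.251600)
  k2 = (1.407127, 2.094468)
  → (1.706322, -1.287770)
0.170000: (1.706322, -1.287770)
  k1 = (1.424402, 2.197351)
  predictor → (1.948471, -0.914221)
  k2 = (1.806385, 1.781332)
  → (1.980939, -0.949582)
(p(0.34), q(0.34)) ≈ (1.9809, -0.9496)

1.9809, -0.9496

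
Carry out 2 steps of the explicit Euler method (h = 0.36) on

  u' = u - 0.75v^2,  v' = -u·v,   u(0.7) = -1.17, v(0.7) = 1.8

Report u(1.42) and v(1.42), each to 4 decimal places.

-5.1207, 4.8292

Euler on (u,v): u_{n+1} = u_n + h·u', v_{n+1} = v_n + h·v'.
0.700000: (-1.170000, 1.800000); f=(-3.600000, 2.106000) → (-2.466000, 2.558160)
1.060000: (-2.466000, 2.558160); f=(-7.374137, 6.308423) → (-5.120689, 4.829192)
(u(1.42), v(1.42)) ≈ (-5.1207, 4.8292)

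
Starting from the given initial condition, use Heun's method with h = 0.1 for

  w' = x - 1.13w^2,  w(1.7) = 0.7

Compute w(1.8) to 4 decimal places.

Heun: k1 = f(x_n, w_n); k2 = f(x_n + h, w_n + h·k1); w_{n+1} = w_n + (h/2)·(k1 + k2).
x=1.700000, w=0.700000:
  k1 = f(1.700000, 0.700000) = 1.146300
  k2 = f(1.800000, 0.814630) = 1.050107
  w ← 0.700000 + (0.1/2)·(1.146300 + 1.050107) = 0.809820
w(1.8) ≈ 0.8098

0.8098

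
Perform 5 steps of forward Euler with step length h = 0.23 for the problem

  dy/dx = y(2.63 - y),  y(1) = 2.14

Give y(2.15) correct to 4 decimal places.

2.6223

Euler: y_{n+1} = y_n + h·f(x_n, y_n).
x=1.000000, y=2.140000: f=1.048600 → y ← 2.140000 + 0.23·1.048600 = 2.381178
x=1.230000, y=2.381178: f=0.592489 → y ← 2.381178 + 0.23·0.592489 = 2.517451
x=1.460000, y=2.517451: f=0.283338 → y ← 2.517451 + 0.23·0.283338 = 2.582618
x=1.690000, y=2.582618: f=0.122369 → y ← 2.582618 + 0.23·0.122369 = 2.610763
x=1.920000, y=2.610763: f=0.050223 → y ← 2.610763 + 0.23·0.050223 = 2.622314
y(2.15) ≈ 2.6223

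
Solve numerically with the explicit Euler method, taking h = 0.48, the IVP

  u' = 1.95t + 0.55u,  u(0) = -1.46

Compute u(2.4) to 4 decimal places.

Euler: u_{n+1} = u_n + h·f(t_n, u_n).
t=0.000000, u=-1.460000: f=-0.803000 → u ← -1.460000 + 0.48·(-0.803000) = -1.845440
t=0.480000, u=-1.845440: f=-0.078992 → u ← -1.845440 + 0.48·(-0.078992) = -1.883356
t=0.960000, u=-1.883356: f=0.836154 → u ← -1.883356 + 0.48·0.836154 = -1.482002
t=1.440000, u=-1.482002: f=1.992899 → u ← -1.482002 + 0.48·1.992899 = -0.525411
t=1.920000, u=-0.525411: f=3.455024 → u ← -0.525411 + 0.48·3.455024 = 1.133001
u(2.4) ≈ 1.1330

1.1330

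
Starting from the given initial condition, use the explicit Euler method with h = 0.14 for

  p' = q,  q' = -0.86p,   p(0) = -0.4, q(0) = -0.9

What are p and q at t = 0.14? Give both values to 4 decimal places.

-0.5260, -0.8518

Euler on (p,q): p_{n+1} = p_n + h·p', q_{n+1} = q_n + h·q'.
0.000000: (-0.400000, -0.900000); f=(-0.900000, 0.344000) → (-0.526000, -0.851840)
(p(0.14), q(0.14)) ≈ (-0.5260, -0.8518)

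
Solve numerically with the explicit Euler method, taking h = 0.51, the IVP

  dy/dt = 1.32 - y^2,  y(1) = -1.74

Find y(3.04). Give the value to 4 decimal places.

Euler: y_{n+1} = y_n + h·f(t_n, y_n).
t=1.000000, y=-1.740000: f=-1.707600 → y ← -1.740000 + 0.51·(-1.707600) = -2.610876
t=1.510000, y=-2.610876: f=-5.496673 → y ← -2.610876 + 0.51·(-5.496673) = -5.414179
t=2.020000, y=-5.414179: f=-27.993339 → y ← -5.414179 + 0.51·(-27.993339) = -19.690783
t=2.530000, y=-19.690783: f=-386.406919 → y ← -19.690783 + 0.51·(-386.406919) = -216.758311
y(3.04) ≈ -216.7583

-216.7583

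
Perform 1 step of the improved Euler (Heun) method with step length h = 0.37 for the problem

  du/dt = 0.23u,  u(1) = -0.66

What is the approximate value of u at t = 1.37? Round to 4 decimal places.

-0.7186

Heun: k1 = f(t_n, u_n); k2 = f(t_n + h, u_n + h·k1); u_{n+1} = u_n + (h/2)·(k1 + k2).
t=1.000000, u=-0.660000:
  k1 = f(1.000000, -0.660000) = -0.151800
  k2 = f(1.370000, -0.716166) = -0.164718
  u ← -0.660000 + (0.37/2)·(-0.151800 + (-0.164718)) = -0.718556
u(1.37) ≈ -0.7186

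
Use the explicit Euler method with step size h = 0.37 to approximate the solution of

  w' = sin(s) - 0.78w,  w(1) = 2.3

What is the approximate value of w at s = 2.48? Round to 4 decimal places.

Euler: w_{n+1} = w_n + h·f(s_n, w_n).
s=1.000000, w=2.300000: f=-0.952529 → w ← 2.300000 + 0.37·(-0.952529) = 1.947564
s=1.370000, w=1.947564: f=-0.539192 → w ← 1.947564 + 0.37·(-0.539192) = 1.748063
s=1.740000, w=1.748063: f=-0.377770 → w ← 1.748063 + 0.37·(-0.377770) = 1.608288
s=2.110000, w=1.608288: f=-0.396347 → w ← 1.608288 + 0.37·(-0.396347) = 1.461640
w(2.48) ≈ 1.4616

1.4616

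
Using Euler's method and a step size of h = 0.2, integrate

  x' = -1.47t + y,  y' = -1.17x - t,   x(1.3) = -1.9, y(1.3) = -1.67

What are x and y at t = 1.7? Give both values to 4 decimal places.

Euler on (x,y): x_{n+1} = x_n + h·x', y_{n+1} = y_n + h·y'.
1.300000: (-1.900000, -1.670000); f=(-3.581000, 0.923000) → (-2.616200, -1.485400)
1.500000: (-2.616200, -1.485400); f=(-3.690400, 1.560954) → (-3.354280, -1.173209)
(x(1.7), y(1.7)) ≈ (-3.3543, -1.1732)

-3.3543, -1.1732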